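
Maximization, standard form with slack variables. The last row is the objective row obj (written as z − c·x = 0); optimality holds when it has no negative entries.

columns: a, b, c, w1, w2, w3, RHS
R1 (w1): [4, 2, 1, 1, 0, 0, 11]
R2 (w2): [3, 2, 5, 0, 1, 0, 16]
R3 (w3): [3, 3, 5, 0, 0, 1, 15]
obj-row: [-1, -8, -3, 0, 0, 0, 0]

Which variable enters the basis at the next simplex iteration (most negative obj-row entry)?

Negative obj-row entries: a: -1, b: -8, c: -3.
The most negative is -8 in column b, so b enters.

b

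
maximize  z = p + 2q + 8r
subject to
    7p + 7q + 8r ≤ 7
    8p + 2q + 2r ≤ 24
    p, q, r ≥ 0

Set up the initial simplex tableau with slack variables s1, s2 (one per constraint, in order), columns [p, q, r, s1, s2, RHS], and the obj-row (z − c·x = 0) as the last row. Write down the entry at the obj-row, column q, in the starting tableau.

-2

The obj-row carries the negated objective coefficients: the q entry is -2.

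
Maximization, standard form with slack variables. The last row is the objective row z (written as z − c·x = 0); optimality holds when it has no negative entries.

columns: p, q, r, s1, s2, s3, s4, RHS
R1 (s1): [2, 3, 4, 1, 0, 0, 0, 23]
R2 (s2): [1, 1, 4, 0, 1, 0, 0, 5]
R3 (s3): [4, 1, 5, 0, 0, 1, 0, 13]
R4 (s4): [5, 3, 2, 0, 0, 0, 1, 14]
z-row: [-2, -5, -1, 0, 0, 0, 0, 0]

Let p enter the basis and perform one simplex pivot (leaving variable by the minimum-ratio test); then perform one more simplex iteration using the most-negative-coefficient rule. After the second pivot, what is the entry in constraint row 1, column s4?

-1

Ratio test on column p — row 1: 23/2 = 23/2; row 2: 5/1 = 5; row 3: 13/4 = 13/4; row 4: 14/5 = 14/5. Minimum is 14/5 at row 4 (s4 leaves); pivot element 5.
Divide row 4 by 5; eliminate column p from the other rows.
Second iteration: most negative z-row entry is -19/5 in column q, so q enters.
Ratio test on column q — row 1: (87/5)/(9/5) = 29/3; row 2: (11/5)/(2/5) = 11/2; row 3: entry -7/5 ≤ 0; row 4: (14/5)/(3/5) = 14/3. Minimum is 14/3 at row 4 (p leaves); pivot element 3/5.
Divide row 4 by 3/5; eliminate column q from the other rows.
After both pivots, the entry at constraint row 1, column s4 is -1.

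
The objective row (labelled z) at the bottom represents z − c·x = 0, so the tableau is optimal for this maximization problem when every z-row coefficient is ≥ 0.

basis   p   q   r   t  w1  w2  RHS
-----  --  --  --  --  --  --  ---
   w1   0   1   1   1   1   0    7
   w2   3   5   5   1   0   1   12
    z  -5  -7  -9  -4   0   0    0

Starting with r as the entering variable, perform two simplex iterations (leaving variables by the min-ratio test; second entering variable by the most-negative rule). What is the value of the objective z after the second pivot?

Ratio test on column r — row 1: 7/1 = 7; row 2: 12/5 = 12/5. Minimum is 12/5 at row 2 (w2 leaves); pivot element 5.
Pivot on row 2; the z-row RHS becomes 0 − (-9)·(12/5) = 108/5.
Next entering variable (most negative z-row entry -11/5): t.
Ratio test on column t — row 1: (23/5)/(4/5) = 23/4; row 2: (12/5)/(1/5) = 12. Minimum is 23/4 at row 1 (w1 leaves); pivot element 4/5.
After the second pivot the z-row RHS is 108/5 − (-11/5)·(23/4) = 137/4.

137/4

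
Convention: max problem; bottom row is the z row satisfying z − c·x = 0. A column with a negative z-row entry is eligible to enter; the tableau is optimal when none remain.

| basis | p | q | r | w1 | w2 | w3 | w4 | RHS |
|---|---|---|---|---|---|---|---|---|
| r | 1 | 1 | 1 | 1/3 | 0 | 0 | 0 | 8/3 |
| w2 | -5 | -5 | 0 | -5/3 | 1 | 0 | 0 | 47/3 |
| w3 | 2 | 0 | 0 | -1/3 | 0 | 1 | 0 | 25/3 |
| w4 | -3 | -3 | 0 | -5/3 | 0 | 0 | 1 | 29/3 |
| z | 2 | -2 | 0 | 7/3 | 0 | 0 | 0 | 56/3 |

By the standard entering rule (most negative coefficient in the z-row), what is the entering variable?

q

Negative z-row entries: q: -2.
The most negative is -2 in column q, so q enters.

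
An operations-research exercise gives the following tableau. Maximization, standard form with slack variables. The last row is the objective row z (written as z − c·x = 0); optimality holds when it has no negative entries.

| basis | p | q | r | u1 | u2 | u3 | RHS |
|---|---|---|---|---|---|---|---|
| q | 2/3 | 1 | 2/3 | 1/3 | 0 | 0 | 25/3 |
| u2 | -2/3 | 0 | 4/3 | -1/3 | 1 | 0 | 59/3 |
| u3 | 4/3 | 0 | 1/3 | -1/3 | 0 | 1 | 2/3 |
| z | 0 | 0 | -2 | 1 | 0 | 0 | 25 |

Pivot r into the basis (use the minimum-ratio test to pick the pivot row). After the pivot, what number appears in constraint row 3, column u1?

-1

Ratio test on column r — row 1: (25/3)/(2/3) = 25/2; row 2: (59/3)/(4/3) = 59/4; row 3: (2/3)/(1/3) = 2. Minimum is 2 at row 3 (u3 leaves); pivot element 1/3.
Divide row 3 by 1/3; eliminate column r from the other rows.
In the new row 3, the u1 entry is the old entry divided by the pivot: (-1/3)/(1/3) = -1.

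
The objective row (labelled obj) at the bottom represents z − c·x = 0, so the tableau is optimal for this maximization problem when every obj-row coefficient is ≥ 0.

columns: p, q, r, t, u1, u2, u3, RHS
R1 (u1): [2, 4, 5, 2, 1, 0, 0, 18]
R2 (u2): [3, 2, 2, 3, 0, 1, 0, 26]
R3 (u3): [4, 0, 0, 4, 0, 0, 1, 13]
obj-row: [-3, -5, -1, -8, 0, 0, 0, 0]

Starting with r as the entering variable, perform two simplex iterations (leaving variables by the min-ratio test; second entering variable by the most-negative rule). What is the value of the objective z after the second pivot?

283/10

Ratio test on column r — row 1: 18/5 = 18/5; row 2: 26/2 = 13; row 3: entry 0 ≤ 0. Minimum is 18/5 at row 1 (u1 leaves); pivot element 5.
Pivot on row 1; the obj-row RHS becomes 0 − (-1)·(18/5) = 18/5.
Next entering variable (most negative obj-row entry -38/5): t.
Ratio test on column t — row 1: (18/5)/(2/5) = 9; row 2: (94/5)/(11/5) = 94/11; row 3: 13/4 = 13/4. Minimum is 13/4 at row 3 (u3 leaves); pivot element 4.
After the second pivot the obj-row RHS is 18/5 − (-38/5)·(13/4) = 283/10.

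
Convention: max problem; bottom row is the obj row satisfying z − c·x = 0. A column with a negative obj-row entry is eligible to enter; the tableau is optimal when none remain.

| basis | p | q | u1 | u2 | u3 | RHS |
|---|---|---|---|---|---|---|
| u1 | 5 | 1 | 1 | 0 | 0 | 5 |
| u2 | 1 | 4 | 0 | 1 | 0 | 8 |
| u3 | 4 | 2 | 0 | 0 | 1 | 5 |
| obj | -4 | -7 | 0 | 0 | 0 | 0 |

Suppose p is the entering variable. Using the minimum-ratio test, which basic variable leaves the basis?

Column p entries and ratios — u1: 5/5 = 1; u2: 8/1 = 8; u3: 5/4 = 5/4.
Smallest ratio is 1 in the row of u1, so u1 leaves.

u1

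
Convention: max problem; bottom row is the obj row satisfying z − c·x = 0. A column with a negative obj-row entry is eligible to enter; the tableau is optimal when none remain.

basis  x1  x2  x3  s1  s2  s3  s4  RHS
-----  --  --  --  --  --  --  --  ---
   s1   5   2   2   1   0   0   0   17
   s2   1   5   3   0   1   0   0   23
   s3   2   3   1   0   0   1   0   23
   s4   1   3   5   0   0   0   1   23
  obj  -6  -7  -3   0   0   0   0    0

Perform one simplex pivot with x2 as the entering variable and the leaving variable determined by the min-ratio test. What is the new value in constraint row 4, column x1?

Ratio test on column x2 — row 1: 17/2 = 17/2; row 2: 23/5 = 23/5; row 3: 23/3 = 23/3; row 4: 23/3 = 23/3. Minimum is 23/5 at row 2 (s2 leaves); pivot element 5.
Divide row 2 by 5; eliminate column x2 from the other rows.
Row 4 update in column x1: 1 − 3·(1/5) = 2/5.

2/5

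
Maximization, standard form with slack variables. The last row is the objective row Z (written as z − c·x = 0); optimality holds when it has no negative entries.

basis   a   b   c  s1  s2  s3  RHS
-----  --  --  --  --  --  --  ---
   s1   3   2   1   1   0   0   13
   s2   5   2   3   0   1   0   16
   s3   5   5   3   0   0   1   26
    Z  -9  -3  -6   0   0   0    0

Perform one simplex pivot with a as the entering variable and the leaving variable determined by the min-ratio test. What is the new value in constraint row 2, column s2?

1/5

Ratio test on column a — row 1: 13/3 = 13/3; row 2: 16/5 = 16/5; row 3: 26/5 = 26/5. Minimum is 16/5 at row 2 (s2 leaves); pivot element 5.
Divide row 2 by 5; eliminate column a from the other rows.
In the new row 2, the s2 entry is the old entry divided by the pivot: 1/5 = 1/5.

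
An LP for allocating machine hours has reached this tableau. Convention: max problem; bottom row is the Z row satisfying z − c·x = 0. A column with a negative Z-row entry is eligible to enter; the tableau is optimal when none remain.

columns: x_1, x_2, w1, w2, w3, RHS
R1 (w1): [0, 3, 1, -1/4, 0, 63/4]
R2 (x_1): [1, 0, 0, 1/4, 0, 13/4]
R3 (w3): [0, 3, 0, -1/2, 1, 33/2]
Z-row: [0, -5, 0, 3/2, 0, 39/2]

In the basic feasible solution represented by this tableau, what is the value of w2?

w2 is not in the basis, so in the current basic feasible solution w2 = 0.

0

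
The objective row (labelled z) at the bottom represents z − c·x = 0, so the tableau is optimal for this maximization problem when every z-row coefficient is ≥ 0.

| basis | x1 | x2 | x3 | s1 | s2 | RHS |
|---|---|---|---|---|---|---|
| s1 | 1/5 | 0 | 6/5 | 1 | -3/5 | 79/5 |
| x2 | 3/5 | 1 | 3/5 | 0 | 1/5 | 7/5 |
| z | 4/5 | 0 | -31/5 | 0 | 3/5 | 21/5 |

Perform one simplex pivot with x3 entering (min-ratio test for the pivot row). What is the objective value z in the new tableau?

Ratio test on column x3 — row 1: (79/5)/(6/5) = 79/6; row 2: (7/5)/(3/5) = 7/3. Minimum is 7/3 at row 2 (x2 leaves); pivot element 3/5.
Pivot on row 2; the z-row RHS becomes 21/5 − (-31/5)·(7/3) = 56/3.

56/3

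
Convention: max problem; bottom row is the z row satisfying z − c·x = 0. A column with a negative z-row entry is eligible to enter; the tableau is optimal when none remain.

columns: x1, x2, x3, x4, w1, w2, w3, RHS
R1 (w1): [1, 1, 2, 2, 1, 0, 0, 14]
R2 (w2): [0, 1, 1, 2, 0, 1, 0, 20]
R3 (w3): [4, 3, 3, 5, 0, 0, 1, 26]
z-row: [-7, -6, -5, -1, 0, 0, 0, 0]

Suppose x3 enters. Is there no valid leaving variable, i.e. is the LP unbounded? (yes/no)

Column x3 has positive entries in row(s) 1, 2, 3, so the ratio test bounds it — not unbounded.

no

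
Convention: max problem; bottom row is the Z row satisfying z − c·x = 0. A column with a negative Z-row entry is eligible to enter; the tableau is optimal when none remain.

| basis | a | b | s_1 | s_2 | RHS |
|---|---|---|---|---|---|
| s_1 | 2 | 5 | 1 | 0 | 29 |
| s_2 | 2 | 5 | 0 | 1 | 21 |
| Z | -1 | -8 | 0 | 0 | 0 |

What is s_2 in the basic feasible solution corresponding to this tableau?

s_2 is basic (row 2); its value is the RHS of that row, 21.

21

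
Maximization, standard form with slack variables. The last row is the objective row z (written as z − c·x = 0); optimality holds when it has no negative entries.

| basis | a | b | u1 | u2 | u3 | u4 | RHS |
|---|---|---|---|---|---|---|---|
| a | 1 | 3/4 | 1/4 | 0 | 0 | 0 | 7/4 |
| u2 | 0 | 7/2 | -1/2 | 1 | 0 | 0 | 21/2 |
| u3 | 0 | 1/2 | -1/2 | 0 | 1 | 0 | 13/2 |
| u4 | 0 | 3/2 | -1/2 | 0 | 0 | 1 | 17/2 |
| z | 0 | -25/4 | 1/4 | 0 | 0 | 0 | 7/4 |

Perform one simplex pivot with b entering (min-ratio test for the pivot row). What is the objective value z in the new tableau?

Ratio test on column b — row 1: (7/4)/(3/4) = 7/3; row 2: (21/2)/(7/2) = 3; row 3: (13/2)/(1/2) = 13; row 4: (17/2)/(3/2) = 17/3. Minimum is 7/3 at row 1 (a leaves); pivot element 3/4.
Pivot on row 1; the z-row RHS becomes 7/4 − (-25/4)·(7/3) = 49/3.

49/3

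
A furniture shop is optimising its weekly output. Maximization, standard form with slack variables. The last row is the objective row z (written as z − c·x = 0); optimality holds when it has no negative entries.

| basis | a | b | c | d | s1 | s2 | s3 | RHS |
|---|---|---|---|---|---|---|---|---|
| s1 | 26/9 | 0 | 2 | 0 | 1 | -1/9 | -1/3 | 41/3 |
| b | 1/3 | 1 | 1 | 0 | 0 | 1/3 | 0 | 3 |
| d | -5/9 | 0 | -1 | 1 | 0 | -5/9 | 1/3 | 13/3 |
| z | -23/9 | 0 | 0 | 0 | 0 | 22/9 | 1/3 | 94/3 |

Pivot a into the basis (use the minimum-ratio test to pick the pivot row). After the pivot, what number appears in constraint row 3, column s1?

5/26

Ratio test on column a — row 1: (41/3)/(26/9) = 123/26; row 2: 3/(1/3) = 9; row 3: entry -5/9 ≤ 0. Minimum is 123/26 at row 1 (s1 leaves); pivot element 26/9.
Divide row 1 by 26/9; eliminate column a from the other rows.
Row 3 update in column s1: 0 − (-5/9)·(9/26) = 5/26.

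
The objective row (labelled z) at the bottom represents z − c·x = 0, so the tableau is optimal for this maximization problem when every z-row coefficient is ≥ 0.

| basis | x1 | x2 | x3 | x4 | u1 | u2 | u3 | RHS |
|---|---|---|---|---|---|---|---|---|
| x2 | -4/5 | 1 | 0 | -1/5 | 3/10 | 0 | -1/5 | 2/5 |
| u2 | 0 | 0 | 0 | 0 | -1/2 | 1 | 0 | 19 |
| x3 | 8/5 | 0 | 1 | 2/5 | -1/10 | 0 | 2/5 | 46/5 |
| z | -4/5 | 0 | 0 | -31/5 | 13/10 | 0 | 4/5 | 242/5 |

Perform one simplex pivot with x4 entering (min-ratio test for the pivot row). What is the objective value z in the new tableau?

191

Ratio test on column x4 — row 1: entry -1/5 ≤ 0; row 2: entry 0 ≤ 0; row 3: (46/5)/(2/5) = 23. Minimum is 23 at row 3 (x3 leaves); pivot element 2/5.
Pivot on row 3; the z-row RHS becomes 242/5 − (-31/5)·23 = 191.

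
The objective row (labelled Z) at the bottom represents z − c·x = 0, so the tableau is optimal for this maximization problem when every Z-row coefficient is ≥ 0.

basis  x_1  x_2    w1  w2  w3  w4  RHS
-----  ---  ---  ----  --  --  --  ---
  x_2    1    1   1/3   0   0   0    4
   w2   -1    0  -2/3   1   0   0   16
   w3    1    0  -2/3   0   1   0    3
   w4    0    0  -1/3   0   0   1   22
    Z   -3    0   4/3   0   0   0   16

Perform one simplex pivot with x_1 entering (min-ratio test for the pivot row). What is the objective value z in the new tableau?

25

Ratio test on column x_1 — row 1: 4/1 = 4; row 2: entry -1 ≤ 0; row 3: 3/1 = 3; row 4: entry 0 ≤ 0. Minimum is 3 at row 3 (w3 leaves); pivot element 1.
Pivot on row 3; the Z-row RHS becomes 16 − (-3)·3 = 25.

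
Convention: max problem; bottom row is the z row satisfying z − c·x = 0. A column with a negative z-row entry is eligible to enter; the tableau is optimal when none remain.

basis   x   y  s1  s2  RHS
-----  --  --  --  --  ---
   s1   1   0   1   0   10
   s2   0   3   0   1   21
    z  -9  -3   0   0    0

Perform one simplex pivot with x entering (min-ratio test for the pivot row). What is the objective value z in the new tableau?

90

Ratio test on column x — row 1: 10/1 = 10; row 2: entry 0 ≤ 0. Minimum is 10 at row 1 (s1 leaves); pivot element 1.
Pivot on row 1; the z-row RHS becomes 0 − (-9)·10 = 90.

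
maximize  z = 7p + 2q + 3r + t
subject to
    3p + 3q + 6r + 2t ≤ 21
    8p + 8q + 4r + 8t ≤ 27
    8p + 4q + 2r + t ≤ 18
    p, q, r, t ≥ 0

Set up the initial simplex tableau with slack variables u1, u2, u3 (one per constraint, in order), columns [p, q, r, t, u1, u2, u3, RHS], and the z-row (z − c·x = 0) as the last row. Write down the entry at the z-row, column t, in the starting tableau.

The z-row carries the negated objective coefficients: the t entry is -1.

-1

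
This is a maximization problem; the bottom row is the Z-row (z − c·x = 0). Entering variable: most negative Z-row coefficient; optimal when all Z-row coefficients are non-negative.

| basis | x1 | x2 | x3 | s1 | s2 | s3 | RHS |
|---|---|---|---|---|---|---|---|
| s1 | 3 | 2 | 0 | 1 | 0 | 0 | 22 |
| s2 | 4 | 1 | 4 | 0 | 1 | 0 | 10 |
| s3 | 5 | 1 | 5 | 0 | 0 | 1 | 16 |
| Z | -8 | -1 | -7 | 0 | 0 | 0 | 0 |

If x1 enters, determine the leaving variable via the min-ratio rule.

s2

Column x1 entries and ratios — s1: 22/3 = 22/3; s2: 10/4 = 5/2; s3: 16/5 = 16/5.
Smallest ratio is 5/2 in the row of s2, so s2 leaves.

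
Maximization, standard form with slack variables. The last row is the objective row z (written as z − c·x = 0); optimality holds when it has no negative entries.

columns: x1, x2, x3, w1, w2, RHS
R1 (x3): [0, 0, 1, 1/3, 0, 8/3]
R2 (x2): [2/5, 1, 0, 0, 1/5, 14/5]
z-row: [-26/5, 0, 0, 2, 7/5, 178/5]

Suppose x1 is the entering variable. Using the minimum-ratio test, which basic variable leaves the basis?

x2

Column x1 entries and ratios — x3: 0 ≤ 0, skip; x2: (14/5)/(2/5) = 7.
Smallest ratio is 7 in the row of x2, so x2 leaves.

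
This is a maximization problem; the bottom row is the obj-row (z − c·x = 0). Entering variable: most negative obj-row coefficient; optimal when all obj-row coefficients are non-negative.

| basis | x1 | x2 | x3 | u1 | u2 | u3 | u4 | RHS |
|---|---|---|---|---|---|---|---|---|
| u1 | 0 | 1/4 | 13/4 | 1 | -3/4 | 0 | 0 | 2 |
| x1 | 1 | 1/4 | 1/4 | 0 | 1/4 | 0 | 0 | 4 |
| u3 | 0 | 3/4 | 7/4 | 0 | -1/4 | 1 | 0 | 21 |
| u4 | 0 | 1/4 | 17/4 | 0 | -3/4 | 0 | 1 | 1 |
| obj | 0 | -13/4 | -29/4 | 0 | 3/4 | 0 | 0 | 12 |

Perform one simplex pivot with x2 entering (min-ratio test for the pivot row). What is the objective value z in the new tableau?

Ratio test on column x2 — row 1: 2/(1/4) = 8; row 2: 4/(1/4) = 16; row 3: 21/(3/4) = 28; row 4: 1/(1/4) = 4. Minimum is 4 at row 4 (u4 leaves); pivot element 1/4.
Pivot on row 4; the obj-row RHS becomes 12 − (-13/4)·4 = 25.

25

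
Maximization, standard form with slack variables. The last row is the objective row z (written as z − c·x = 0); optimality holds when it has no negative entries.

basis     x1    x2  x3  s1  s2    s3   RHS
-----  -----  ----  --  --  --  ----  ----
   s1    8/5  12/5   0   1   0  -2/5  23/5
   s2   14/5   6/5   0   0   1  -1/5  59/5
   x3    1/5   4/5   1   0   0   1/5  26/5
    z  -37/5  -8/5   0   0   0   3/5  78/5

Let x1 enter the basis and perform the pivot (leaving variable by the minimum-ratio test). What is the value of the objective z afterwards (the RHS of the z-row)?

295/8

Ratio test on column x1 — row 1: (23/5)/(8/5) = 23/8; row 2: (59/5)/(14/5) = 59/14; row 3: (26/5)/(1/5) = 26. Minimum is 23/8 at row 1 (s1 leaves); pivot element 8/5.
Pivot on row 1; the z-row RHS becomes 78/5 − (-37/5)·(23/8) = 295/8.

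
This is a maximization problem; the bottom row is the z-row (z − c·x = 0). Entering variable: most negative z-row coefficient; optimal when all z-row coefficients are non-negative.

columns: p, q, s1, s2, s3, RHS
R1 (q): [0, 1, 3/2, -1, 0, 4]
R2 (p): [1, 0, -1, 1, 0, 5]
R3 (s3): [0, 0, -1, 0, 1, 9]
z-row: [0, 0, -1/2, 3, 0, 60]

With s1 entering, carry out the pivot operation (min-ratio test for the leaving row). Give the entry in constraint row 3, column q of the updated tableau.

2/3

Ratio test on column s1 — row 1: 4/(3/2) = 8/3; row 2: entry -1 ≤ 0; row 3: entry -1 ≤ 0. Minimum is 8/3 at row 1 (q leaves); pivot element 3/2.
Divide row 1 by 3/2; eliminate column s1 from the other rows.
Row 3 update in column q: 0 − (-1)·(2/3) = 2/3.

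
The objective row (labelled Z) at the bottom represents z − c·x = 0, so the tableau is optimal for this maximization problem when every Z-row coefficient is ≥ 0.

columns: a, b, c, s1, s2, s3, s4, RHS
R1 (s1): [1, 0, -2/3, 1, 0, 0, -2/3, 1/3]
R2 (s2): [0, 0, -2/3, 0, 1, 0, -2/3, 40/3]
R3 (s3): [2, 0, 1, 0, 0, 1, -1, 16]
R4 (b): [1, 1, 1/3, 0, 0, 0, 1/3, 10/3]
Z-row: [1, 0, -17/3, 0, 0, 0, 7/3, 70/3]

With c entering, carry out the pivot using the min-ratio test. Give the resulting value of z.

80

Ratio test on column c — row 1: entry -2/3 ≤ 0; row 2: entry -2/3 ≤ 0; row 3: 16/1 = 16; row 4: (10/3)/(1/3) = 10. Minimum is 10 at row 4 (b leaves); pivot element 1/3.
Pivot on row 4; the Z-row RHS becomes 70/3 − (-17/3)·10 = 80.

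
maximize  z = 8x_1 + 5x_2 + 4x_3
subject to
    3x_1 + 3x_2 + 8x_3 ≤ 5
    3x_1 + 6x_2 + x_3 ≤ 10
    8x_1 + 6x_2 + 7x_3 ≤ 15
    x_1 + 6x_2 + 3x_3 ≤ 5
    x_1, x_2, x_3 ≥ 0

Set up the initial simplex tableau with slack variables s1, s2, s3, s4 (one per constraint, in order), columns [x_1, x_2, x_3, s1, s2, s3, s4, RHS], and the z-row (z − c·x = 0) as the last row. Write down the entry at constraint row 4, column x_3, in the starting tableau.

3

Constraint 4 has coefficient 3 on x_3.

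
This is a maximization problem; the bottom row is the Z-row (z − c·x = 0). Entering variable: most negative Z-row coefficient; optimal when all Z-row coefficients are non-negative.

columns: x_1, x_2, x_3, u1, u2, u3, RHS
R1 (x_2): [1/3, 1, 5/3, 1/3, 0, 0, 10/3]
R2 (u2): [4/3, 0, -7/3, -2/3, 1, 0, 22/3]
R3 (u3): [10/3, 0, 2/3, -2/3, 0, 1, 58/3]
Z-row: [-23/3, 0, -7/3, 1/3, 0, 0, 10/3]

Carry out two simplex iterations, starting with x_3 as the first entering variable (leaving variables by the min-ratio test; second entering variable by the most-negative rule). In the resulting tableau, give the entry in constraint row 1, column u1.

1/4

Ratio test on column x_3 — row 1: (10/3)/(5/3) = 2; row 2: entry -7/3 ≤ 0; row 3: (58/3)/(2/3) = 29. Minimum is 2 at row 1 (x_2 leaves); pivot element 5/3.
Divide row 1 by 5/3; eliminate column x_3 from the other rows.
Second iteration: most negative Z-row entry is -36/5 in column x_1, so x_1 enters.
Ratio test on column x_1 — row 1: 2/(1/5) = 10; row 2: 12/(9/5) = 20/3; row 3: 18/(16/5) = 45/8. Minimum is 45/8 at row 3 (u3 leaves); pivot element 16/5.
Divide row 3 by 16/5; eliminate column x_1 from the other rows.
After both pivots, the entry at constraint row 1, column u1 is 1/4.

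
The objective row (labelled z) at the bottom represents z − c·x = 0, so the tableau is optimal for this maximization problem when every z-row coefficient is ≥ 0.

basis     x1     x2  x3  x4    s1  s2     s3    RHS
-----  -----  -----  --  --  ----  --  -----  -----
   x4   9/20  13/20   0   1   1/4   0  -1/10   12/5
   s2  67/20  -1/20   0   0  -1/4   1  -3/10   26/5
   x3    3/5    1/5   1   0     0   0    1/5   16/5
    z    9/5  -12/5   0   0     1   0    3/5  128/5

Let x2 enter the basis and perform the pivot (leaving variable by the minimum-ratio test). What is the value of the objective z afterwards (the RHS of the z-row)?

Ratio test on column x2 — row 1: (12/5)/(13/20) = 48/13; row 2: entry -1/20 ≤ 0; row 3: (16/5)/(1/5) = 16. Minimum is 48/13 at row 1 (x4 leaves); pivot element 13/20.
Pivot on row 1; the z-row RHS becomes 128/5 − (-12/5)·(48/13) = 448/13.

448/13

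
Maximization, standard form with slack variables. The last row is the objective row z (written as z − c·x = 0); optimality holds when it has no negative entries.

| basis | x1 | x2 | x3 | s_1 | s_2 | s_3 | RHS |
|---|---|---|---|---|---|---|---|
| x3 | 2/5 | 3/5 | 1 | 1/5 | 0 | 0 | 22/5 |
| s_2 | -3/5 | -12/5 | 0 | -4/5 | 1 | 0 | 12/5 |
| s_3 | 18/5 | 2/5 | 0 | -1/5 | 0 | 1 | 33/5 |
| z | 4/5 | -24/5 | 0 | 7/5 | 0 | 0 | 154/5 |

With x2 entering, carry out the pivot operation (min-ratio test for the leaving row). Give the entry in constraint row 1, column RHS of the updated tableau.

Ratio test on column x2 — row 1: (22/5)/(3/5) = 22/3; row 2: entry -12/5 ≤ 0; row 3: (33/5)/(2/5) = 33/2. Minimum is 22/3 at row 1 (x3 leaves); pivot element 3/5.
Divide row 1 by 3/5; eliminate column x2 from the other rows.
In the new row 1, the RHS entry is the old entry divided by the pivot: (22/5)/(3/5) = 22/3.

22/3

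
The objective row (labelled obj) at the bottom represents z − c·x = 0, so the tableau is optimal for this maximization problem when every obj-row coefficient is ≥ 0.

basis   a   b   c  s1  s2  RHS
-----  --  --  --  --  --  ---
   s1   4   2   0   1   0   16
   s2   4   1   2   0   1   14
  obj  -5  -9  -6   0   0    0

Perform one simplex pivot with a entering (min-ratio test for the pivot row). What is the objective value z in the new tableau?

Ratio test on column a — row 1: 16/4 = 4; row 2: 14/4 = 7/2. Minimum is 7/2 at row 2 (s2 leaves); pivot element 4.
Pivot on row 2; the obj-row RHS becomes 0 − (-5)·(7/2) = 35/2.

35/2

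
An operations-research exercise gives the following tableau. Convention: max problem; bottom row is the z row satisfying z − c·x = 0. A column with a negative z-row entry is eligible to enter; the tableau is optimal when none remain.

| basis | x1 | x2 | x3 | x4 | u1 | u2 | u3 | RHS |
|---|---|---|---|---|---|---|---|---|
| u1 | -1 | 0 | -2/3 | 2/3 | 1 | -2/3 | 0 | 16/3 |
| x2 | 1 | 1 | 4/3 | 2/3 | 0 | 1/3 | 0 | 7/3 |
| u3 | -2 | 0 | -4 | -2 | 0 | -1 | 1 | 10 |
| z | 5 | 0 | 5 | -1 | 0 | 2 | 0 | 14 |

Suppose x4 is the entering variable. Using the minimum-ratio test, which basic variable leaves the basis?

x2

Column x4 entries and ratios — u1: (16/3)/(2/3) = 8; x2: (7/3)/(2/3) = 7/2; u3: -2 ≤ 0, skip.
Smallest ratio is 7/2 in the row of x2, so x2 leaves.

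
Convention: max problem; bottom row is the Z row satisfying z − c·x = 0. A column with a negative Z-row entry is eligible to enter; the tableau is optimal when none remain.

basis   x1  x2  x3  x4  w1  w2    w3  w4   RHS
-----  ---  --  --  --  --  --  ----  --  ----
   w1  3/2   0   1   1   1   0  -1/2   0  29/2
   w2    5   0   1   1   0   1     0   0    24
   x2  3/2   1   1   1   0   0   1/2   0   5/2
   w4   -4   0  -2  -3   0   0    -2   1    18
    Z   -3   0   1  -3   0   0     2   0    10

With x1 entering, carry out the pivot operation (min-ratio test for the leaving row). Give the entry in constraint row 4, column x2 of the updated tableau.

8/3

Ratio test on column x1 — row 1: (29/2)/(3/2) = 29/3; row 2: 24/5 = 24/5; row 3: (5/2)/(3/2) = 5/3; row 4: entry -4 ≤ 0. Minimum is 5/3 at row 3 (x2 leaves); pivot element 3/2.
Divide row 3 by 3/2; eliminate column x1 from the other rows.
Row 4 update in column x2: 0 − (-4)·(2/3) = 8/3.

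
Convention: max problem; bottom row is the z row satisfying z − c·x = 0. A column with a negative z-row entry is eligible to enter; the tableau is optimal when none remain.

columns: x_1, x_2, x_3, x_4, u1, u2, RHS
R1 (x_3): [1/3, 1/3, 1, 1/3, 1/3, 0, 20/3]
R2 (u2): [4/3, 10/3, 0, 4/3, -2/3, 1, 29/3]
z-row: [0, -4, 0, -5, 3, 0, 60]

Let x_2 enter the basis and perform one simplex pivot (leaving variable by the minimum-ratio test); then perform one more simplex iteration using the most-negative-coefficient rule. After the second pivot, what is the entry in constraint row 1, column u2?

Ratio test on column x_2 — row 1: (20/3)/(1/3) = 20; row 2: (29/3)/(10/3) = 29/10. Minimum is 29/10 at row 2 (u2 leaves); pivot element 10/3.
Divide row 2 by 10/3; eliminate column x_2 from the other rows.
Second iteration: most negative z-row entry is -17/5 in column x_4, so x_4 enters.
Ratio test on column x_4 — row 1: (57/10)/(1/5) = 57/2; row 2: (29/10)/(2/5) = 29/4. Minimum is 29/4 at row 2 (x_2 leaves); pivot element 2/5.
Divide row 2 by 2/5; eliminate column x_4 from the other rows.
After both pivots, the entry at constraint row 1, column u2 is -1/4.

-1/4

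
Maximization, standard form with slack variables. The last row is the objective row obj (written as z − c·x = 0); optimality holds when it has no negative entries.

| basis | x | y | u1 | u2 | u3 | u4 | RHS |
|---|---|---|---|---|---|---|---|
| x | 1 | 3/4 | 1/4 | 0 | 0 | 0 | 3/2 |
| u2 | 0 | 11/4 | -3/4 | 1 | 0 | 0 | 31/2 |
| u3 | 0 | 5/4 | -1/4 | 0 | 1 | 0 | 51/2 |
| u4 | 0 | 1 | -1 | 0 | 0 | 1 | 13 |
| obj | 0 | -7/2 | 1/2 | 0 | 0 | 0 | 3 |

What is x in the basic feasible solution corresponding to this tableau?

3/2

x is basic (row 1); its value is the RHS of that row, 3/2.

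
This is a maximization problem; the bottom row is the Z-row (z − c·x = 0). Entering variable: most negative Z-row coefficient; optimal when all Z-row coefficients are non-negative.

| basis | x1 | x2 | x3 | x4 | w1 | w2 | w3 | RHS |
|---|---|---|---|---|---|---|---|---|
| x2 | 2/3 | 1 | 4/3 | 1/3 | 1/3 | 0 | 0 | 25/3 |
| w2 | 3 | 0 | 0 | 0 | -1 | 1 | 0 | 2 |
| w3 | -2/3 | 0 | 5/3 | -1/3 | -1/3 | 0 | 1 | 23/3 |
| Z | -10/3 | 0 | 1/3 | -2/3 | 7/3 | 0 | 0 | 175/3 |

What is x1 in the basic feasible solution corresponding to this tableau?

x1 is not in the basis, so in the current basic feasible solution x1 = 0.

0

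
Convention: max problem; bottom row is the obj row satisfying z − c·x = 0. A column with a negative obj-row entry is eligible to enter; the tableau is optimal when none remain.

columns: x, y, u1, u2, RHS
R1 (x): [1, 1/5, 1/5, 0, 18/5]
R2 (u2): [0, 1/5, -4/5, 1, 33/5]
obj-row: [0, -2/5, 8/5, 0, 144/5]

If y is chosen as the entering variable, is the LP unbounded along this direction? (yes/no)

no

Column y has positive entries in row(s) 1, 2, so the ratio test bounds it — not unbounded.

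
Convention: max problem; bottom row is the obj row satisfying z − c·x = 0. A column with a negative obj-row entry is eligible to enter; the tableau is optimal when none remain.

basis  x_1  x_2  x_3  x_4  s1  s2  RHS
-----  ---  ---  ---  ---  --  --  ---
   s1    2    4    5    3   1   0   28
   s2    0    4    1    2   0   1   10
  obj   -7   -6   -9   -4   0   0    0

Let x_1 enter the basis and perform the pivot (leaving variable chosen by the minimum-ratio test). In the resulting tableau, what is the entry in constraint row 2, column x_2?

4

Ratio test on column x_1 — row 1: 28/2 = 14; row 2: entry 0 ≤ 0. Minimum is 14 at row 1 (s1 leaves); pivot element 2.
Divide row 1 by 2; eliminate column x_1 from the other rows.
Row 2 update in column x_2: 4 − 0·2 = 4.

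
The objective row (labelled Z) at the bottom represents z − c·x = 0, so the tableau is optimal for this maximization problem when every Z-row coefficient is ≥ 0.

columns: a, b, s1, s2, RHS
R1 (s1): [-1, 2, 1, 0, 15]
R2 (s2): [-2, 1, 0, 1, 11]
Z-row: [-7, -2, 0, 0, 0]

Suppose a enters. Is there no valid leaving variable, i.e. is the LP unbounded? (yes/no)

yes

Every constraint-row entry in column a is ≤ 0, so increasing a is unbounded.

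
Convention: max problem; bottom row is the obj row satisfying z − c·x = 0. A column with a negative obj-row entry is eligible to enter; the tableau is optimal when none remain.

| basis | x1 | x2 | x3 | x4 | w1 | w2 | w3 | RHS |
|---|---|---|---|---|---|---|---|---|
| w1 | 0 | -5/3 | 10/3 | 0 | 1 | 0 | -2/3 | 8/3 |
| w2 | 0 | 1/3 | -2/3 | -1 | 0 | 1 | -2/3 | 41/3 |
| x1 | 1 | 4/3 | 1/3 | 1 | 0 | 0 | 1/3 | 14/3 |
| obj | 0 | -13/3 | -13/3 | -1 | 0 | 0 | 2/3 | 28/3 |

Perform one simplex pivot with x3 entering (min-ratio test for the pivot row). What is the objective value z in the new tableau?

64/5

Ratio test on column x3 — row 1: (8/3)/(10/3) = 4/5; row 2: entry -2/3 ≤ 0; row 3: (14/3)/(1/3) = 14. Minimum is 4/5 at row 1 (w1 leaves); pivot element 10/3.
Pivot on row 1; the obj-row RHS becomes 28/3 − (-13/3)·(4/5) = 64/5.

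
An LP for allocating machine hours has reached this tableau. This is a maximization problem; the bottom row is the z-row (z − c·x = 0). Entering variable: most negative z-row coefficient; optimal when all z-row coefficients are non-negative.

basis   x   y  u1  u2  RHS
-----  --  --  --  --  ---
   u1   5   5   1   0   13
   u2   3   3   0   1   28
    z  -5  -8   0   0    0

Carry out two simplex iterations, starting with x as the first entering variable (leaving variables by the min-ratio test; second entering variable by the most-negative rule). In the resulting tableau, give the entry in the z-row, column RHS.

104/5

Ratio test on column x — row 1: 13/5 = 13/5; row 2: 28/3 = 28/3. Minimum is 13/5 at row 1 (u1 leaves); pivot element 5.
Divide row 1 by 5; eliminate column x from the other rows.
Second iteration: most negative z-row entry is -3 in column y, so y enters.
Ratio test on column y — row 1: (13/5)/1 = 13/5; row 2: entry 0 ≤ 0. Minimum is 13/5 at row 1 (x leaves); pivot element 1.
Divide row 1 by 1; eliminate column y from the other rows.
After both pivots, the entry at the z-row, column RHS is 104/5.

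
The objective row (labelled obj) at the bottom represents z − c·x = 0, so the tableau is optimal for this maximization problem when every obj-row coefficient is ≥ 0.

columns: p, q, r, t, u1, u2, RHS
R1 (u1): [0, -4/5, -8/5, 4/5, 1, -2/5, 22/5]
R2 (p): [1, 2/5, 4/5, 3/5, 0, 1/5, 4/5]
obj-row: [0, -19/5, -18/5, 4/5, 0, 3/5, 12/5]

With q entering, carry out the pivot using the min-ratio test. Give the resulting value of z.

Ratio test on column q — row 1: entry -4/5 ≤ 0; row 2: (4/5)/(2/5) = 2. Minimum is 2 at row 2 (p leaves); pivot element 2/5.
Pivot on row 2; the obj-row RHS becomes 12/5 − (-19/5)·2 = 10.

10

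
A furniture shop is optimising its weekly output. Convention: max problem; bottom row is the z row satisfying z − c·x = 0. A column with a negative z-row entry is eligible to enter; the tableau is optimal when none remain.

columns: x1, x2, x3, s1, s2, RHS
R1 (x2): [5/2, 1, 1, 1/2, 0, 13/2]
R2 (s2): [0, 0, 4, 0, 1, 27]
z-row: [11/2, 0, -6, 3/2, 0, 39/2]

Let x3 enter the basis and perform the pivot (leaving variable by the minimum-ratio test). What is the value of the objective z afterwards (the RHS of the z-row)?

Ratio test on column x3 — row 1: (13/2)/1 = 13/2; row 2: 27/4 = 27/4. Minimum is 13/2 at row 1 (x2 leaves); pivot element 1.
Pivot on row 1; the z-row RHS becomes 39/2 − (-6)·(13/2) = 117/2.

117/2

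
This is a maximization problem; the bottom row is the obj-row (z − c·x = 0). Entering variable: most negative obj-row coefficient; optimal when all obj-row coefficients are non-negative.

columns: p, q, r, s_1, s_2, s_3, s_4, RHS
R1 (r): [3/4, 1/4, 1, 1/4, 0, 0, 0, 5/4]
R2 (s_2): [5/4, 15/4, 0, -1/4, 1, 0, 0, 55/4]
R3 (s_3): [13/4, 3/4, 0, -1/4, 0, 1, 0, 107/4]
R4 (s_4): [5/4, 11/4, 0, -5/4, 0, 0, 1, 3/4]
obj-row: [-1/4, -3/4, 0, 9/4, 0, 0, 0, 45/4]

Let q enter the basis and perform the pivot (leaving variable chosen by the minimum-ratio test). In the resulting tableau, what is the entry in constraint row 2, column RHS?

140/11

Ratio test on column q — row 1: (5/4)/(1/4) = 5; row 2: (55/4)/(15/4) = 11/3; row 3: (107/4)/(3/4) = 107/3; row 4: (3/4)/(11/4) = 3/11. Minimum is 3/11 at row 4 (s_4 leaves); pivot element 11/4.
Divide row 4 by 11/4; eliminate column q from the other rows.
Row 2 update in column RHS: 55/4 − (15/4)·(3/11) = 140/11.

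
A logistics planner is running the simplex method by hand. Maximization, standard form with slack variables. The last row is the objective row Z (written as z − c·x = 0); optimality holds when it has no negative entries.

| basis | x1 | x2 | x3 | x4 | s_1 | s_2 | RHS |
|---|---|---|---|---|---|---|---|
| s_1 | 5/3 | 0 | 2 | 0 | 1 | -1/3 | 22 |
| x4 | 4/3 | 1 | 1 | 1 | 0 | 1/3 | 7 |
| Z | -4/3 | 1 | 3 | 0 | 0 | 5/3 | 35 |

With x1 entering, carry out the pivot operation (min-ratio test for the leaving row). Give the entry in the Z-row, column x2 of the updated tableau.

2

Ratio test on column x1 — row 1: 22/(5/3) = 66/5; row 2: 7/(4/3) = 21/4. Minimum is 21/4 at row 2 (x4 leaves); pivot element 4/3.
Divide row 2 by 4/3; eliminate column x1 from the other rows.
Z-row update in column x2: 1 − (-4/3)·(3/4) = 2.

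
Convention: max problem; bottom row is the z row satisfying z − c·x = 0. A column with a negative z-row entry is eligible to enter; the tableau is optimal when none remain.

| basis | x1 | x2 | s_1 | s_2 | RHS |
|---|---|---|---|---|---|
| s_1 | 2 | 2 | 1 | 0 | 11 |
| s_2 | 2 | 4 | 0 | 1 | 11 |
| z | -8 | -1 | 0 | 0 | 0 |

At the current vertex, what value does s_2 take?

s_2 is basic (row 2); its value is the RHS of that row, 11.

11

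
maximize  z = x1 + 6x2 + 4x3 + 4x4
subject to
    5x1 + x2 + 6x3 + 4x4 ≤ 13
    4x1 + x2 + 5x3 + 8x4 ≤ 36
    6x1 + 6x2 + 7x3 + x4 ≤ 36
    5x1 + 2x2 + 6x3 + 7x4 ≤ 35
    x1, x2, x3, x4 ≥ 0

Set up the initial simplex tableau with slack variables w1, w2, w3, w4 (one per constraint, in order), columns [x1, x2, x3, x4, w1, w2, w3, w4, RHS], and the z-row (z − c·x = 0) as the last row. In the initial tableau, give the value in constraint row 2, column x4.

Constraint 2 has coefficient 8 on x4.

8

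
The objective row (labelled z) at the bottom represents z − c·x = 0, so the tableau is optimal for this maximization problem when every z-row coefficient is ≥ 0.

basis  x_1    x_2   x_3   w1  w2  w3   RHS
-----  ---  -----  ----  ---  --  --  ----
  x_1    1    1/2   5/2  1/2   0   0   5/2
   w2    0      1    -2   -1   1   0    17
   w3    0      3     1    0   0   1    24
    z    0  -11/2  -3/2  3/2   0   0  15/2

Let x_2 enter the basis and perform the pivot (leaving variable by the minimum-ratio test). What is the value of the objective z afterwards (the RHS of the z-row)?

Ratio test on column x_2 — row 1: (5/2)/(1/2) = 5; row 2: 17/1 = 17; row 3: 24/3 = 8. Minimum is 5 at row 1 (x_1 leaves); pivot element 1/2.
Pivot on row 1; the z-row RHS becomes 15/2 − (-11/2)·5 = 35.

35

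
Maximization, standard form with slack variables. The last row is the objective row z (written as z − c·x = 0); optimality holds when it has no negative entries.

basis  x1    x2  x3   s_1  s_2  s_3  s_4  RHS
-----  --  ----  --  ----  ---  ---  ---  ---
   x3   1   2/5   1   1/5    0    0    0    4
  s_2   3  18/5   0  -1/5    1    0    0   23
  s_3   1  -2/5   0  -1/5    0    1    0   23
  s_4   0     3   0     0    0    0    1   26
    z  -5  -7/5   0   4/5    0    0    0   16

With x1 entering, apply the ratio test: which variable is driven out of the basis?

Column x1 entries and ratios — x3: 4/1 = 4; s_2: 23/3 = 23/3; s_3: 23/1 = 23; s_4: 0 ≤ 0, skip.
Smallest ratio is 4 in the row of x3, so x3 leaves.

x3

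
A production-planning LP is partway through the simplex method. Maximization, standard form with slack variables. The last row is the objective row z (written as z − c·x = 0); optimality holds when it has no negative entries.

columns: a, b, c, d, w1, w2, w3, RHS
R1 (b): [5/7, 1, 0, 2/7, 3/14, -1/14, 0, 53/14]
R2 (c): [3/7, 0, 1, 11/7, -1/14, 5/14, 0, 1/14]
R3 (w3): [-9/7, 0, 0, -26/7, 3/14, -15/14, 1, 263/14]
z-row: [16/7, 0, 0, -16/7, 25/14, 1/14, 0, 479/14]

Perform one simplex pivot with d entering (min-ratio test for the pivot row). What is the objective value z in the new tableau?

Ratio test on column d — row 1: (53/14)/(2/7) = 53/4; row 2: (1/14)/(11/7) = 1/22; row 3: entry -26/7 ≤ 0. Minimum is 1/22 at row 2 (c leaves); pivot element 11/7.
Pivot on row 2; the z-row RHS becomes 479/14 − (-16/7)·(1/22) = 755/22.

755/22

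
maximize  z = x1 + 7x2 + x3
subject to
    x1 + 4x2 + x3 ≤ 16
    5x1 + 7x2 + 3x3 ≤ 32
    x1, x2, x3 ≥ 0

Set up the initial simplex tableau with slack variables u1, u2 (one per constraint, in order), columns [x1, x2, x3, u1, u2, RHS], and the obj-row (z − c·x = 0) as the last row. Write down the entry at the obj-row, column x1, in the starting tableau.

-1

The obj-row carries the negated objective coefficients: the x1 entry is -1.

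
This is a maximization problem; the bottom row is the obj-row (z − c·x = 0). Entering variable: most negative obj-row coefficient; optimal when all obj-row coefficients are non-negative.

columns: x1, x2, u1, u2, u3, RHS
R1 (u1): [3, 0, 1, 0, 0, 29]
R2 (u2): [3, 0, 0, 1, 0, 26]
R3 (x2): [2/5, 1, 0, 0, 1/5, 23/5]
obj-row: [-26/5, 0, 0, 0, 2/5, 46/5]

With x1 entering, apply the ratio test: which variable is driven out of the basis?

u2

Column x1 entries and ratios — u1: 29/3 = 29/3; u2: 26/3 = 26/3; x2: (23/5)/(2/5) = 23/2.
Smallest ratio is 26/3 in the row of u2, so u2 leaves.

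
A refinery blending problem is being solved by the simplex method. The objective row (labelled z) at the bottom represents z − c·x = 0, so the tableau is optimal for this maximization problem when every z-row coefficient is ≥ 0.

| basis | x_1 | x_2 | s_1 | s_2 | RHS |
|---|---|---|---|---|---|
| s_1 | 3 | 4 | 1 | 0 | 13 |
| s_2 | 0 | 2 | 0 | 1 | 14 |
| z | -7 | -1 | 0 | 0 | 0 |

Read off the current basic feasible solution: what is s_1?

s_1 is basic (row 1); its value is the RHS of that row, 13.

13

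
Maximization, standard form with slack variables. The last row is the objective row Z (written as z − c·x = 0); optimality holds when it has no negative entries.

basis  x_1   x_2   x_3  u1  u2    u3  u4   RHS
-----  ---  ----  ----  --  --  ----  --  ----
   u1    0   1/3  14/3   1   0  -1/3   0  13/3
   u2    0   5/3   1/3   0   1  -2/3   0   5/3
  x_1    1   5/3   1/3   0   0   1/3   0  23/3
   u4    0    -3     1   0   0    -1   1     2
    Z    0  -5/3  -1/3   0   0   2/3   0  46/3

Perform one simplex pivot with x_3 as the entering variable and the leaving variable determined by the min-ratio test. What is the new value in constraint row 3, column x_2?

Ratio test on column x_3 — row 1: (13/3)/(14/3) = 13/14; row 2: (5/3)/(1/3) = 5; row 3: (23/3)/(1/3) = 23; row 4: 2/1 = 2. Minimum is 13/14 at row 1 (u1 leaves); pivot element 14/3.
Divide row 1 by 14/3; eliminate column x_3 from the other rows.
Row 3 update in column x_2: 5/3 − (1/3)·(1/14) = 23/14.

23/14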